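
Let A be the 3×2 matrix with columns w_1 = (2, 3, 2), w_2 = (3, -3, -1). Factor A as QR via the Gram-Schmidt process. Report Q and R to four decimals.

w_1 = (2, 3, 2); ‖w_1‖ = 4.1231, so q_1 = (0.4851, 0.7276, 0.4851).
q_1·w_2 = 0.4851·3 + 0.7276·(-3) + 0.4851·(-1) = -1.2127.
u_2 = w_2 + 1.2127·q_1 = (3.5882, -2.1176, -0.4118).
‖u_2‖ = 4.1868, so q_2 = (0.8570, -0.5058, -0.0983).

Q = [[0.4851, 0.8570], [0.7276, -0.5058], [0.4851, -0.0983]], R = [[4.1231, -1.2127], [0.0000, 4.1868]]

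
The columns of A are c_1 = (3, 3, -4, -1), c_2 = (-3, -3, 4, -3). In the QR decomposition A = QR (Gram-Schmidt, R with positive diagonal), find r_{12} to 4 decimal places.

r_{12} = -5.2400

c_1 = (3, 3, -4, -1); ‖c_1‖ = 5.9161, so q_1 = (0.5071, 0.5071, -0.6761, -0.1690).
r_{12} = q_1·c_2 = -5.2400.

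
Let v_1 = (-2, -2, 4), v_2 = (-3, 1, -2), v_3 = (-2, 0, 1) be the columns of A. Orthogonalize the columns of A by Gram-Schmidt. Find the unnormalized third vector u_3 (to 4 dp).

v_1 = (-2, -2, 4); ‖v_1‖ = 4.8990, so e_1 = (-0.4082, -0.4082, 0.8165).
e_1·v_2 = (-0.4082)·(-3) + (-0.4082)·1 + 0.8165·(-2) = -0.8165.
u_2 = v_2 + 0.8165·e_1 = (-3.3333, 0.6667, -1.3333).
‖u_2‖ = 3.6515, so e_2 = (-0.9129, 0.1826, -0.3651).
e_1·v_3 = (-0.4082)·(-2) + (-0.4082)·0 + 0.8165·1 = 1.6330; e_2·v_3 = (-0.9129)·(-2) + 0.1826·0 + (-0.3651)·1 = 1.4606.
u_3 = v_3 − 1.6330·e_1 − 1.4606·e_2 = (0.0000, 0.4000, 0.2000).

u_3 = (0.0000, 0.4000, 0.2000)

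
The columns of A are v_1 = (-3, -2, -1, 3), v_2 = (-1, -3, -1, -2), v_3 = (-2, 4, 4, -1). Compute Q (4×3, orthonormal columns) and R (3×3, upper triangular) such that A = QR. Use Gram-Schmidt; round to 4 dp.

q_1 = v_1/‖v_1‖ = (-3, -2, -1, 3)/4.7958 = (-0.6255, -0.4170, -0.2085, 0.6255).
r_{12} = q_1·v_2 = 0.8341.
u_2 = v_2 − 0.8341·q_1 = (-0.4783, -2.6522, -0.8261, -2.5217).
‖u_2‖ = 3.7821, so q_2 = (-0.1265, -0.7012, -0.2184, -0.6668).
r_{13} = q_1·v_3 = -1.8766; r_{23} = q_2·v_3 = -2.7590.
u_3 = v_3 + 1.8766·q_1 + 2.7590·q_2 = (-3.5228, 1.2827, 3.0061, -1.6657).
‖u_3‖ = 5.0859, so q_3 = (-0.6927, 0.2522, 0.5911, -0.3275).

Q = [[-0.6255, -0.1265, -0.6927], [-0.4170, -0.7012, 0.2522], [-0.2085, -0.2184, 0.5911], [0.6255, -0.6668, -0.3275]], R = [[4.7958, 0.8341, -1.8766], [0.0000, 3.7821, -2.7590], [0.0000, 0.0000, 5.0859]]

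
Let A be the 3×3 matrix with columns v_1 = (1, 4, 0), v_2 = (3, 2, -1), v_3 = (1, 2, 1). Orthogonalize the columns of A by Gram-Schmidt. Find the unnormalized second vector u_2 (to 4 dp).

u_2 = (2.3529, -0.5882, -1.0000)

v_1 = (1, 4, 0); ‖v_1‖ = 4.1231, so q_1 = (0.2425, 0.9701, 0.0000).
q_1·v_2 = 0.2425·3 + 0.9701·2 + 0.0000·(-1) = 2.6679.
u_2 = v_2 − 2.6679·q_1 = (2.3529, -0.5882, -1.0000).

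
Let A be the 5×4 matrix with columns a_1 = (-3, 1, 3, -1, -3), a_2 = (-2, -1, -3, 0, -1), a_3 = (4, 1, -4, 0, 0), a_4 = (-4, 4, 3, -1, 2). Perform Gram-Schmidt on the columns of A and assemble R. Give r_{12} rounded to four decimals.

r_{12} = -0.1857

a_1 = (-3, 1, 3, -1, -3); ‖a_1‖ = 5.3852, so e_1 = (-0.5571, 0.1857, 0.5571, -0.1857, -0.5571).
r_{12} = e_1·a_2 = -0.1857.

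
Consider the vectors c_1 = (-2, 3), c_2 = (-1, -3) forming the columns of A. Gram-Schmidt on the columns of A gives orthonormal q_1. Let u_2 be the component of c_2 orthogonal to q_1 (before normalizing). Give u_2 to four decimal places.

c_1 = (-2, 3); ‖c_1‖ = 3.6056, so q_1 = (-0.5547, 0.8321).
q_1·c_2 = (-0.5547)·(-1) + 0.8321·(-3) = -1.9415.
u_2 = c_2 + 1.9415·q_1 = (-2.0769, -1.3846).

u_2 = (-2.0769, -1.3846)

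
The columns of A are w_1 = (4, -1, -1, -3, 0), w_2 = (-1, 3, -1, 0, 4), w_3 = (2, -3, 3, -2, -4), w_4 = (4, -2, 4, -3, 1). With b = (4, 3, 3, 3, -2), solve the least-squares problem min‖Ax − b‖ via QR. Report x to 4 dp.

x = (-0.3159, -0.3965, -0.2475, 0.4615)

q_1 = w_1/‖w_1‖ = (4, -1, -1, -3, 0)/5.1962 = (0.7698, -0.1925, -0.1925, -0.5774, 0.0000).
r_{12} = q_1·w_2 = -1.1547.
u_2 = w_2 + 1.1547·q_1 = (-0.1111, 2.7778, -1.2222, -0.6667, 4.0000).
‖u_2‖ = 5.0662, so q_2 = (-0.0219, 0.5483, -0.2412, -0.1316, 0.7895).
r_{13} = q_1·w_3 = 2.6943; r_{23} = q_2·w_3 = -5.3075.
u_3 = w_3 − 2.6943·q_1 + 5.3075·q_2 = (-0.1905, 0.4286, 2.2381, -1.1429, 0.1905).
‖u_3‖ = 2.5635, so q_3 = (-0.0743, 0.1672, 0.8731, -0.4458, 0.0743).
r_{14} = q_1·w_4 = 4.4264; r_{24} = q_2·w_4 = -0.9650; r_{34} = q_3·w_4 = 4.2725.
u_4 = w_4 − 4.4264·q_1 + 0.9650·q_2 − 4.2725·q_3 = (0.8889, -1.3333, 0.8889, 1.3333, 1.4444).
‖u_4‖ = 2.6874, so q_4 = (0.3308, -0.4961, 0.3308, 0.4961, 0.5375).
Qᵀb = (0.1925, -1.1404, 1.3375, 1.2403).
Back-substitute: x_4 = 1.2403/2.6874 = 0.4615.
x_3 = (1.3375 − 4.2725·0.4615)/2.5635 = -0.2475.
x_2 = (-1.1404 + 5.3075·(-0.2475) + 0.9650·0.4615)/5.0662 = -0.3965.
x_1 = (0.1925 + 1.1547·(-0.3965) − 2.6943·(-0.2475) − 4.4264·0.4615)/5.1962 = -0.3159.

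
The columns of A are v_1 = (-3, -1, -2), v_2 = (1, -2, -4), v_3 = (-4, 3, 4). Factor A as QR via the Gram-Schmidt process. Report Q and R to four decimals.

v_1 = (-3, -1, -2); ‖v_1‖ = 3.7417, so e_1 = (-0.8018, -0.2673, -0.5345).
e_1·v_2 = (-0.8018)·1 + (-0.2673)·(-2) + (-0.5345)·(-4) = 1.8708.
u_2 = v_2 − 1.8708·e_1 = (2.5000, -1.5000, -3.0000).
‖u_2‖ = 4.1833, so e_2 = (0.5976, -0.3586, -0.7171).
e_1·v_3 = (-0.8018)·(-4) + (-0.2673)·3 + (-0.5345)·4 = 0.2673; e_2·v_3 = 0.5976·(-4) + (-0.3586)·3 + (-0.7171)·4 = -6.3347.
u_3 = v_3 − 0.2673·e_1 + 6.3347·e_2 = (0.0000, 0.8000, -0.4000).
‖u_3‖ = 0.8944, so e_3 = (0.0000, 0.8944, -0.4472).

Q = [[-0.8018, 0.5976, 0.0000], [-0.2673, -0.3586, 0.8944], [-0.5345, -0.7171, -0.4472]], R = [[3.7417, 1.8708, 0.2673], [0.0000, 4.1833, -6.3347], [0.0000, 0.0000, 0.8944]]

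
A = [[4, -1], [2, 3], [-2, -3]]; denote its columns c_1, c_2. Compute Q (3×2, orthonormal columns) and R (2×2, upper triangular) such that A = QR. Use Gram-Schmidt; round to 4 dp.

Q = [[0.8165, -0.5774], [0.4082, 0.5774], [-0.4082, -0.5774]], R = [[4.8990, 1.6330], [0.0000, 4.0415]]

c_1 = (4, 2, -2); ‖c_1‖ = 4.8990, so e_1 = (0.8165, 0.4082, -0.4082).
e_1·c_2 = 0.8165·(-1) + 0.4082·3 + (-0.4082)·(-3) = 1.6330.
u_2 = c_2 − 1.6330·e_1 = (-2.3333, 2.3333, -2.3333).
‖u_2‖ = 4.0415, so e_2 = (-0.5774, 0.5774, -0.5774).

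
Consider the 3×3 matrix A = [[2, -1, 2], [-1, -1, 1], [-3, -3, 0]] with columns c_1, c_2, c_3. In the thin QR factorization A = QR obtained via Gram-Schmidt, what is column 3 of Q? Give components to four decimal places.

e_3 = (0.0000, 0.9487, -0.3162)

c_1 = (2, -1, -3); ‖c_1‖ = 3.7417, so e_1 = (0.5345, -0.2673, -0.8018).
e_1·c_2 = 0.5345·(-1) + (-0.2673)·(-1) + (-0.8018)·(-3) = 2.1381.
u_2 = c_2 − 2.1381·e_1 = (-2.1429, -0.4286, -1.2857).
‖u_2‖ = 2.5355, so e_2 = (-0.8452, -0.1690, -0.5071).
e_1·c_3 = 0.5345·2 + (-0.2673)·1 + (-0.8018)·0 = 0.8018; e_2·c_3 = (-0.8452)·2 + (-0.1690)·1 + (-0.5071)·0 = -1.8593.
u_3 = c_3 − 0.8018·e_1 + 1.8593·e_2 = (0.0000, 0.9000, -0.3000).
‖u_3‖ = 0.9487, so e_3 = (0.0000, 0.9487, -0.3162).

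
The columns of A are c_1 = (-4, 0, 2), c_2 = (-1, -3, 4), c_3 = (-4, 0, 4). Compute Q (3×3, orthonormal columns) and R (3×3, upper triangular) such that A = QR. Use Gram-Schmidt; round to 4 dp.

Q = [[-0.8944, 0.3229, 0.3094], [0.0000, -0.6919, 0.7220], [0.4472, 0.6458, 0.6189]], R = [[4.4721, 2.6833, 5.3666], [0.0000, 4.3359, 1.2915], [0.0000, 0.0000, 1.2377]]

c_1 = (-4, 0, 2); ‖c_1‖ = 4.4721, so e_1 = (-0.8944, 0.0000, 0.4472).
e_1·c_2 = (-0.8944)·(-1) + 0.0000·(-3) + 0.4472·4 = 2.6833.
u_2 = c_2 − 2.6833·e_1 = (1.4000, -3.0000, 2.8000).
‖u_2‖ = 4.3359, so e_2 = (0.3229, -0.6919, 0.6458).
e_1·c_3 = (-0.8944)·(-4) + 0.0000·0 + 0.4472·4 = 5.3666; e_2·c_3 = 0.3229·(-4) + (-0.6919)·0 + 0.6458·4 = 1.2915.
u_3 = c_3 − 5.3666·e_1 − 1.2915·e_2 = (0.3830, 0.8936, 0.7660).
‖u_3‖ = 1.2377, so e_3 = (0.3094, 0.7220, 0.6189).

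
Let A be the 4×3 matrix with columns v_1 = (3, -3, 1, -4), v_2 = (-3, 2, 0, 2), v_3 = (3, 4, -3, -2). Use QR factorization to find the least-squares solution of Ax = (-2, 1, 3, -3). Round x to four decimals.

v_1 = (3, -3, 1, -4); ‖v_1‖ = 5.9161, so e_1 = (0.5071, -0.5071, 0.1690, -0.6761).
e_1·v_2 = 0.5071·(-3) + (-0.5071)·2 + 0.1690·0 + (-0.6761)·2 = -3.8877.
u_2 = v_2 + 3.8877·e_1 = (-1.0286, 0.0286, 0.6571, -0.6286).
‖u_2‖ = 1.3732, so e_2 = (-0.7490, 0.0208, 0.4785, -0.4577).
e_1·v_3 = 0.5071·3 + (-0.5071)·4 + 0.1690·(-3) + (-0.6761)·(-2) = 0.3381; e_2·v_3 = (-0.7490)·3 + 0.0208·4 + 0.4785·(-3) + (-0.4577)·(-2) = -2.6840.
u_3 = v_3 − 0.3381·e_1 + 2.6840·e_2 = (0.8182, 4.2273, -1.7727, -3.0000).
‖u_3‖ = 5.5391, so e_3 = (0.1477, 0.7632, -0.3200, -0.5416).
Qᵀb = (1.0142, 4.3277, 1.1324).
Back-substitute: x_3 = 1.1324/5.5391 = 0.2044.
x_2 = (4.3277 + 2.6840·0.2044)/1.3732 = 3.5511.
x_1 = (1.0142 + 3.8877·3.5511 − 0.3381·0.2044)/5.9161 = 2.4933.

x = (2.4933, 3.5511, 0.2044)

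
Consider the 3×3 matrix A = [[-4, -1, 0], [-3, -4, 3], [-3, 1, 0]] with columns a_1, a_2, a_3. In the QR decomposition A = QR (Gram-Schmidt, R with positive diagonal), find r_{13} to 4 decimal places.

r_{13} = -1.5435

a_1 = (-4, -3, -3); ‖a_1‖ = 5.8310, so q_1 = (-0.6860, -0.5145, -0.5145).
r_{13} = q_1·a_3 = -1.5435.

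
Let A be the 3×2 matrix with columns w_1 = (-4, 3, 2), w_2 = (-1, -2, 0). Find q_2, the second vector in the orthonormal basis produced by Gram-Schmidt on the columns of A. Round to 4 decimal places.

q_1 = w_1/‖w_1‖ = (-4, 3, 2)/5.3852 = (-0.7428, 0.5571, 0.3714).
r_{12} = q_1·w_2 = -0.3714.
u_2 = w_2 + 0.3714·q_1 = (-1.2759, -1.7931, 0.1379).
‖u_2‖ = 2.2050, so q_2 = (-0.5786, -0.8132, 0.0626).

q_2 = (-0.5786, -0.8132, 0.0626)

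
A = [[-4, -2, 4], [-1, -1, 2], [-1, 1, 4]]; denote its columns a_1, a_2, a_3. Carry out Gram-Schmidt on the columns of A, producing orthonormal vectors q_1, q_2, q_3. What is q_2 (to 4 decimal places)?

q_1 = a_1/‖a_1‖ = (-4, -1, -1)/4.2426 = (-0.9428, -0.2357, -0.2357).
r_{12} = q_1·a_2 = 1.8856.
u_2 = a_2 − 1.8856·q_1 = (-0.2222, -0.5556, 1.4444).
‖u_2‖ = 1.5635, so q_2 = (-0.1421, -0.3553, 0.9239).

q_2 = (-0.1421, -0.3553, 0.9239)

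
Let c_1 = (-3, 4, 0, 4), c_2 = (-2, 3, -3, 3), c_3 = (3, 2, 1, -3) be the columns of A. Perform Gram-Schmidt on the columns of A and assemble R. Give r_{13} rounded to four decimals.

c_1 = (-3, 4, 0, 4); ‖c_1‖ = 6.4031, so q_1 = (-0.4685, 0.6247, 0.0000, 0.6247).
r_{13} = q_1·c_3 = -2.0303.

r_{13} = -2.0303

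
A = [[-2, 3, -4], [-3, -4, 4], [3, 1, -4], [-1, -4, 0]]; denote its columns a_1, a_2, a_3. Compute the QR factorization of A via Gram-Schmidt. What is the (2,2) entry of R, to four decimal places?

r_{22} = 5.8866

q_1 = a_1/‖a_1‖ = (-2, -3, 3, -1)/4.7958 = (-0.4170, -0.6255, 0.6255, -0.2085).
r_{12} = q_1·a_2 = 2.7107.
u_2 = a_2 − 2.7107·q_1 = (4.1304, -2.3043, -0.6957, -3.4348).
r_{22} = ‖u_2‖ = 5.8866.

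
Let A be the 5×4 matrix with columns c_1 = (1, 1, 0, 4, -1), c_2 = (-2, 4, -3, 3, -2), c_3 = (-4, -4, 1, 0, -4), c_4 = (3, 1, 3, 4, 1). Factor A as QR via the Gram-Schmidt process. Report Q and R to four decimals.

e_1 = c_1/‖c_1‖ = (1, 1, 0, 4, -1)/4.3589 = (0.2294, 0.2294, 0.0000, 0.9177, -0.2294).
r_{12} = e_1·c_2 = 3.6707.
u_2 = c_2 − 3.6707·e_1 = (-2.8421, 3.1579, -3.0000, -0.3684, -1.1579).
‖u_2‖ = 5.3410, so e_2 = (-0.5321, 0.5913, -0.5617, -0.0690, -0.2168).
r_{13} = e_1·c_3 = -0.9177; r_{23} = e_2·c_3 = 0.0690.
u_3 = c_3 + 0.9177·e_1 − 0.0690·e_2 = (-3.7528, -3.8303, 1.0387, 0.8469, -4.1956).
‖u_3‖ = 6.9392, so e_3 = (-0.5408, -0.5520, 0.1497, 0.1220, -0.6046).
r_{14} = e_1·c_4 = 4.3589; r_{24} = e_2·c_4 = -3.1829; r_{34} = e_3·c_4 = -1.8418.
u_4 = c_4 − 4.3589·e_1 + 3.1829·e_2 + 1.8418·e_3 = (-0.6898, 0.8653, 1.4879, 0.0052, 0.1964).
‖u_4‖ = 1.8646, so e_4 = (-0.3699, 0.4641, 0.7979, 0.0028, 0.1053).

Q = [[0.2294, -0.5321, -0.5408, -0.3699], [0.2294, 0.5913, -0.5520, 0.4641], [0.0000, -0.5617, 0.1497, 0.7979], [0.9177, -0.0690, 0.1220, 0.0028], [-0.2294, -0.2168, -0.6046, 0.1053]], R = [[4.3589, 3.6707, -0.9177, 4.3589], [0.0000, 5.3410, 0.0690, -3.1829], [0.0000, 0.0000, 6.9392, -1.8418], [0.0000, 0.0000, 0.0000, 1.8646]]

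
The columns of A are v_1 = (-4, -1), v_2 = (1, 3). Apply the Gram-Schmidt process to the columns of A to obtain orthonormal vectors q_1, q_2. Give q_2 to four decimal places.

q_2 = (-0.2425, 0.9701)

q_1 = v_1/‖v_1‖ = (-4, -1)/4.1231 = (-0.9701, -0.2425).
r_{12} = q_1·v_2 = -1.6977.
u_2 = v_2 + 1.6977·q_1 = (-0.6471, 2.5882).
‖u_2‖ = 2.6679, so q_2 = (-0.2425, 0.9701).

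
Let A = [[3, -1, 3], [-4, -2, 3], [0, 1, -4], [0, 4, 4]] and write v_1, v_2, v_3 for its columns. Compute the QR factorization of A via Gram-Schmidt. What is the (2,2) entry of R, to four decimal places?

r_{22} = 4.5826

q_1 = v_1/‖v_1‖ = (3, -4, 0, 0)/5.0000 = (0.6000, -0.8000, 0.0000, 0.0000).
r_{12} = q_1·v_2 = 1.0000.
u_2 = v_2 − 1.0000·q_1 = (-1.6000, -1.2000, 1.0000, 4.0000).
r_{22} = ‖u_2‖ = 4.5826.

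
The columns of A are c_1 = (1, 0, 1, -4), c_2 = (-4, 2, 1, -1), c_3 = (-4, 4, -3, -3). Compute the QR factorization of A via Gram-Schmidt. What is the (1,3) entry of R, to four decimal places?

e_1 = c_1/‖c_1‖ = (1, 0, 1, -4)/4.2426 = (0.2357, 0.0000, 0.2357, -0.9428).
r_{13} = e_1·c_3 = 1.1785.

r_{13} = 1.1785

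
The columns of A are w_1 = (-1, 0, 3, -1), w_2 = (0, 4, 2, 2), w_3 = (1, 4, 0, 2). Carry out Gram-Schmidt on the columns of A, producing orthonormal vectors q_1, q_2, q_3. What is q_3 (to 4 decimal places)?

q_3 = (0.5760, 0.3840, -0.0480, -0.7200)

q_1 = w_1/‖w_1‖ = (-1, 0, 3, -1)/3.3166 = (-0.3015, 0.0000, 0.9045, -0.3015).
r_{12} = q_1·w_2 = 1.2060.
u_2 = w_2 − 1.2060·q_1 = (0.3636, 4.0000, 0.9091, 2.3636).
‖u_2‖ = 4.7482, so q_2 = (0.0766, 0.8424, 0.1915, 0.4978).
r_{13} = q_1·w_3 = -0.9045; r_{23} = q_2·w_3 = 4.4419.
u_3 = w_3 + 0.9045·q_1 − 4.4419·q_2 = (0.3871, 0.2581, -0.0323, -0.4839).
‖u_3‖ = 0.6720, so q_3 = (0.5760, 0.3840, -0.0480, -0.7200).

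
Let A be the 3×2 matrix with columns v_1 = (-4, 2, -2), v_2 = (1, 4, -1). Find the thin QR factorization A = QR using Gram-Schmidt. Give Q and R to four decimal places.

e_1 = v_1/‖v_1‖ = (-4, 2, -2)/4.8990 = (-0.8165, 0.4082, -0.4082).
r_{12} = e_1·v_2 = 1.2247.
u_2 = v_2 − 1.2247·e_1 = (2.0000, 3.5000, -0.5000).
‖u_2‖ = 4.0620, so e_2 = (0.4924, 0.8616, -0.1231).

Q = [[-0.8165, 0.4924], [0.4082, 0.8616], [-0.4082, -0.1231]], R = [[4.8990, 1.2247], [0.0000, 4.0620]]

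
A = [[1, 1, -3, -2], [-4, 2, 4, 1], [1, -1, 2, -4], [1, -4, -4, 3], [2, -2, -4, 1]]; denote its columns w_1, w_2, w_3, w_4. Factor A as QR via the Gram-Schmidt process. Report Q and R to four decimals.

w_1 = (1, -4, 1, 1, 2); ‖w_1‖ = 4.7958, so q_1 = (0.2085, -0.8341, 0.2085, 0.2085, 0.4170).
q_1·w_2 = 0.2085·1 + (-0.8341)·2 + 0.2085·(-1) + 0.2085·(-4) + 0.4170·(-2) = -3.3362.
u_2 = w_2 + 3.3362·q_1 = (1.6957, -0.7826, -0.3043, -3.3043, -0.6087).
‖u_2‖ = 3.8561, so q_2 = (0.4397, -0.2030, -0.0789, -0.8569, -0.1579).
q_1·w_3 = 0.2085·(-3) + (-0.8341)·4 + 0.2085·2 + 0.2085·(-4) + 0.4170·(-4) = -6.0469; q_2·w_3 = 0.4397·(-3) + (-0.2030)·4 + (-0.0789)·2 + (-0.8569)·(-4) + (-0.1579)·(-4) = 1.7702.
u_3 = w_3 + 6.0469·q_1 − 1.7702·q_2 = (-2.5175, -0.6842, 3.4006, -1.2222, -1.1988).
‖u_3‖ = 4.6153, so q_3 = (-0.5455, -0.1482, 0.7368, -0.2648, -0.2598).
q_1·w_4 = 0.2085·(-2) + (-0.8341)·1 + 0.2085·(-4) + 0.2085·3 + 0.4170·1 = -1.0426; q_2·w_4 = 0.4397·(-2) + (-0.2030)·1 + (-0.0789)·(-4) + (-0.8569)·3 + (-0.1579)·1 = -3.4953; q_3·w_4 = (-0.5455)·(-2) + (-0.1482)·1 + 0.7368·(-4) + (-0.2648)·3 + (-0.2598)·1 = -3.0587.
u_4 = w_4 + 1.0426·q_1 + 3.4953·q_2 + 3.0587·q_3 = (-1.9141, -1.0324, -1.8048, -0.5878, 0.0885).
‖u_4‖ = 2.8879, so q_4 = (-0.6628, -0.3575, -0.6249, -0.2035, 0.0307).

Q = [[0.2085, 0.4397, -0.5455, -0.6628], [-0.8341, -0.2030, -0.1482, -0.3575], [0.2085, -0.0789, 0.7368, -0.6249], [0.2085, -0.8569, -0.2648, -0.2035], [0.4170, -0.1579, -0.2598, 0.0307]], R = [[4.7958, -3.3362, -6.0469, -1.0426], [0.0000, 3.8561, 1.7702, -3.4953], [0.0000, 0.0000, 4.6153, -3.0587], [0.0000, 0.0000, 0.0000, 2.8879]]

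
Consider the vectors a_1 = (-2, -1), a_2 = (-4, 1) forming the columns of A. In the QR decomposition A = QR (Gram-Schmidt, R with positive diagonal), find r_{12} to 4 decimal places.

a_1 = (-2, -1); ‖a_1‖ = 2.2361, so e_1 = (-0.8944, -0.4472).
r_{12} = e_1·a_2 = 3.1305.

r_{12} = 3.1305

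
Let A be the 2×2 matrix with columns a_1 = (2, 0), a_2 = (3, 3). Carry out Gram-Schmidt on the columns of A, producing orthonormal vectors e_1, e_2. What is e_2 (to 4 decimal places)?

e_2 = (0.0000, 1.0000)

a_1 = (2, 0); ‖a_1‖ = 2.0000, so e_1 = (1.0000, 0.0000).
e_1·a_2 = 1.0000·3 + 0.0000·3 = 3.0000.
u_2 = a_2 − 3.0000·e_1 = (0.0000, 3.0000).
‖u_2‖ = 3.0000, so e_2 = (0.0000, 1.0000).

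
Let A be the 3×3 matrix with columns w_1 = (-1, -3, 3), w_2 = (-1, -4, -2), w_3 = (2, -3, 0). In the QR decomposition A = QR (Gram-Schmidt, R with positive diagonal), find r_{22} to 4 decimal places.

w_1 = (-1, -3, 3); ‖w_1‖ = 4.3589, so q_1 = (-0.2294, -0.6882, 0.6882).
q_1·w_2 = (-0.2294)·(-1) + (-0.6882)·(-4) + 0.6882·(-2) = 1.6059.
u_2 = w_2 − 1.6059·q_1 = (-0.6316, -2.8947, -3.1053).
r_{22} = ‖u_2‖ = 4.2920.

r_{22} = 4.2920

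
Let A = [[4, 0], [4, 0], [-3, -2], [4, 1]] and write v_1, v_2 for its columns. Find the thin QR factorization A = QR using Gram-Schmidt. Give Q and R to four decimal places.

Q = [[0.5298, -0.3895], [0.5298, -0.3895], [-0.3974, -0.8180], [0.5298, 0.1655]], R = [[7.5498, 1.3245], [0.0000, 1.8016]]

v_1 = (4, 4, -3, 4); ‖v_1‖ = 7.5498, so e_1 = (0.5298, 0.5298, -0.3974, 0.5298).
e_1·v_2 = 0.5298·0 + 0.5298·0 + (-0.3974)·(-2) + 0.5298·1 = 1.3245.
u_2 = v_2 − 1.3245·e_1 = (-0.7018, -0.7018, -1.4737, 0.2982).
‖u_2‖ = 1.8016, so e_2 = (-0.3895, -0.3895, -0.8180, 0.1655).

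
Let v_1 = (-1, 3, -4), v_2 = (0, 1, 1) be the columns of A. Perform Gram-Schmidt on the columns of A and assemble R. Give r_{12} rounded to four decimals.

v_1 = (-1, 3, -4); ‖v_1‖ = 5.0990, so q_1 = (-0.1961, 0.5883, -0.7845).
r_{12} = q_1·v_2 = -0.1961.

r_{12} = -0.1961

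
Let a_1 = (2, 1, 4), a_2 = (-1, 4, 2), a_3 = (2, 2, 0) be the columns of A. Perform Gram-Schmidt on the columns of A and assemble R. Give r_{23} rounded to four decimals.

r_{23} = 0.7799

a_1 = (2, 1, 4); ‖a_1‖ = 4.5826, so q_1 = (0.4364, 0.2182, 0.8729).
q_1·a_2 = 0.4364·(-1) + 0.2182·4 + 0.8729·2 = 2.1822.
u_2 = a_2 − 2.1822·q_1 = (-1.9524, 3.5238, 0.0952).
‖u_2‖ = 4.0297, so q_2 = (-0.4845, 0.8745, 0.0236).
r_{23} = q_2·a_3 = 0.7799.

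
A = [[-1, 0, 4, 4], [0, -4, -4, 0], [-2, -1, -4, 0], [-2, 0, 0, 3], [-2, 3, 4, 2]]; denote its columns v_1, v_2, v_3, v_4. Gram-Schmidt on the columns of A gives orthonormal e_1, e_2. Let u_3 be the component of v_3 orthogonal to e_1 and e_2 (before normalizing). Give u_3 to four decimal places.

u_3 = (4.0745, 0.9689, -2.6087, 0.1491, 0.4224)

v_1 = (-1, 0, -2, -2, -2); ‖v_1‖ = 3.6056, so e_1 = (-0.2774, 0.0000, -0.5547, -0.5547, -0.5547).
e_1·v_2 = (-0.2774)·0 + 0.0000·(-4) + (-0.5547)·(-1) + (-0.5547)·0 + (-0.5547)·3 = -1.1094.
u_2 = v_2 + 1.1094·e_1 = (-0.3077, -4.0000, -1.6154, -0.6154, 2.3846).
‖u_2‖ = 4.9769, so e_2 = (-0.0618, -0.8037, -0.3246, -0.1236, 0.4791).
e_1·v_3 = (-0.2774)·4 + 0.0000·(-4) + (-0.5547)·(-4) + (-0.5547)·0 + (-0.5547)·4 = -1.1094; e_2·v_3 = (-0.0618)·4 + (-0.8037)·(-4) + (-0.3246)·(-4) + (-0.1236)·0 + 0.4791·4 = 6.1824.
u_3 = v_3 + 1.1094·e_1 − 6.1824·e_2 = (4.0745, 0.9689, -2.6087, 0.1491, 0.4224).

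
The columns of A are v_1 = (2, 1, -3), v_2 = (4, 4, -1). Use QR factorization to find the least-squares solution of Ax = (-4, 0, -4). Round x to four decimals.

v_1 = (2, 1, -3); ‖v_1‖ = 3.7417, so e_1 = (0.5345, 0.2673, -0.8018).
e_1·v_2 = 0.5345·4 + 0.2673·4 + (-0.8018)·(-1) = 4.0089.
u_2 = v_2 − 4.0089·e_1 = (1.8571, 2.9286, 2.2143).
‖u_2‖ = 4.1144, so e_2 = (0.4514, 0.7118, 0.5382).
Qᵀb = (1.0690, -3.9582).
Back-substitute: x_2 = -3.9582/4.1144 = -0.9620.
x_1 = (1.0690 − 4.0089·(-0.9620))/3.7417 = 1.3165.

x = (1.3165, -0.9620)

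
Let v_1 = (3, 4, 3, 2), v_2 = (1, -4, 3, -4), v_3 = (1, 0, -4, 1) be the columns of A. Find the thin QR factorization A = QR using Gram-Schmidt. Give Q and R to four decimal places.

Q = [[0.4867, 0.3150, 0.8118], [0.6489, -0.4427, -0.1657], [0.4867, 0.6386, -0.5578], [0.3244, -0.5449, -0.0497]], R = [[6.1644, -1.9467, -1.1355], [0.0000, 6.1815, -2.7842], [0.0000, 0.0000, 2.9931]]

v_1 = (3, 4, 3, 2); ‖v_1‖ = 6.1644, so e_1 = (0.4867, 0.6489, 0.4867, 0.3244).
e_1·v_2 = 0.4867·1 + 0.6489·(-4) + 0.4867·3 + 0.3244·(-4) = -1.9467.
u_2 = v_2 + 1.9467·e_1 = (1.9474, -2.7368, 3.9474, -3.3684).
‖u_2‖ = 6.1815, so e_2 = (0.3150, -0.4427, 0.6386, -0.5449).
e_1·v_3 = 0.4867·1 + 0.6489·0 + 0.4867·(-4) + 0.3244·1 = -1.1355; e_2·v_3 = 0.3150·1 + (-0.4427)·0 + 0.6386·(-4) + (-0.5449)·1 = -2.7842.
u_3 = v_3 + 1.1355·e_1 + 2.7842·e_2 = (2.4298, -0.4959, -1.6694, -0.1488).
‖u_3‖ = 2.9931, so e_3 = (0.8118, -0.1657, -0.5578, -0.0497).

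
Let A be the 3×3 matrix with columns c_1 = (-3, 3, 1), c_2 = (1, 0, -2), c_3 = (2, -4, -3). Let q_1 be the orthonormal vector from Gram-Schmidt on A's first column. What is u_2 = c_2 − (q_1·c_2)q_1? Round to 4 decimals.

c_1 = (-3, 3, 1); ‖c_1‖ = 4.3589, so q_1 = (-0.6882, 0.6882, 0.2294).
q_1·c_2 = (-0.6882)·1 + 0.6882·0 + 0.2294·(-2) = -1.1471.
u_2 = c_2 + 1.1471·q_1 = (0.2105, 0.7895, -1.7368).

u_2 = (0.2105, 0.7895, -1.7368)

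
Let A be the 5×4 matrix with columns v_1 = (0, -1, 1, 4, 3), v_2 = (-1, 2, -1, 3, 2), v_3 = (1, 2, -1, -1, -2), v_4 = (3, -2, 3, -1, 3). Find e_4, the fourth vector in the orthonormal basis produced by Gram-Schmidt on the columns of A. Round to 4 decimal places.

e_4 = (0.4017, 0.3422, 0.2120, -0.4724, 0.6733)

e_1 = v_1/‖v_1‖ = (0, -1, 1, 4, 3)/5.1962 = (0.0000, -0.1925, 0.1925, 0.7698, 0.5774).
r_{12} = e_1·v_2 = 2.8868.
u_2 = v_2 − 2.8868·e_1 = (-1.0000, 2.5556, -1.5556, 0.7778, 0.3333).
‖u_2‖ = 3.2660, so e_2 = (-0.3062, 0.7825, -0.4763, 0.2381, 0.1021).
r_{13} = e_1·v_3 = -2.5019; r_{23} = e_2·v_3 = 1.2928.
u_3 = v_3 + 2.5019·e_1 − 1.2928·e_2 = (1.3958, 0.5069, 0.0972, 0.6181, -0.6875).
‖u_3‖ = 1.7520, so e_3 = (0.7967, 0.2894, 0.0555, 0.3528, -0.3924).
r_{14} = e_1·v_4 = 1.9245; r_{24} = e_2·v_4 = -3.8443; r_{34} = e_3·v_4 = 0.4479.
u_4 = v_4 − 1.9245·e_1 + 3.8443·e_2 − 0.4479·e_3 = (1.4661, 1.2489, 0.7738, -1.7240, 2.4570).
‖u_4‖ = 3.6492, so e_4 = (0.4017, 0.3422, 0.2120, -0.4724, 0.6733).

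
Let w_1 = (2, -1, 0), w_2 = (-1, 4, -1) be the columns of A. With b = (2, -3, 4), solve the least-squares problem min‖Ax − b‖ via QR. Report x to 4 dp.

w_1 = (2, -1, 0); ‖w_1‖ = 2.2361, so e_1 = (0.8944, -0.4472, 0.0000).
e_1·w_2 = 0.8944·(-1) + (-0.4472)·4 + 0.0000·(-1) = -2.6833.
u_2 = w_2 + 2.6833·e_1 = (1.4000, 2.8000, -1.0000).
‖u_2‖ = 3.2863, so e_2 = (0.4260, 0.8520, -0.3043).
Qᵀb = (3.1305, -2.9212).
Back-substitute: x_2 = -2.9212/3.2863 = -0.8889.
x_1 = (3.1305 + 2.6833·(-0.8889))/2.2361 = 0.3333.

x = (0.3333, -0.8889)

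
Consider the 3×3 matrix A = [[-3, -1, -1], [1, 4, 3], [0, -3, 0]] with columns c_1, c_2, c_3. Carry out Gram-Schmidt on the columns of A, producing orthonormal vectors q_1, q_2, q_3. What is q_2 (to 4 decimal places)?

c_1 = (-3, 1, 0); ‖c_1‖ = 3.1623, so q_1 = (-0.9487, 0.3162, 0.0000).
q_1·c_2 = (-0.9487)·(-1) + 0.3162·4 + 0.0000·(-3) = 2.2136.
u_2 = c_2 − 2.2136·q_1 = (1.1000, 3.3000, -3.0000).
‖u_2‖ = 4.5935, so q_2 = (0.2395, 0.7184, -0.6531).

q_2 = (0.2395, 0.7184, -0.6531)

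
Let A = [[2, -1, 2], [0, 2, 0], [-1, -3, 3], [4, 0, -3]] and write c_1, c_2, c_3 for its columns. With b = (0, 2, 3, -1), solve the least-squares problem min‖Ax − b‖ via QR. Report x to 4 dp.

c_1 = (2, 0, -1, 4); ‖c_1‖ = 4.5826, so e_1 = (0.4364, 0.0000, -0.2182, 0.8729).
e_1·c_2 = 0.4364·(-1) + 0.0000·2 + (-0.2182)·(-3) + 0.8729·0 = 0.2182.
u_2 = c_2 − 0.2182·e_1 = (-1.0952, 2.0000, -2.9524, -0.1905).
‖u_2‖ = 3.7353, so e_2 = (-0.2932, 0.5354, -0.7904, -0.0510).
e_1·c_3 = 0.4364·2 + 0.0000·0 + (-0.2182)·3 + 0.8729·(-3) = -2.4004; e_2·c_3 = (-0.2932)·2 + 0.5354·0 + (-0.7904)·3 + (-0.0510)·(-3) = -2.8047.
u_3 = c_3 + 2.4004·e_1 + 2.8047·e_2 = (2.2253, 1.5017, 0.2594, -1.0478).
‖u_3‖ = 2.8934, so e_3 = (0.7691, 0.5190, 0.0896, -0.3621).
Qᵀb = (-1.5275, -1.2493, 1.6691).
Back-substitute: x_3 = 1.6691/2.8934 = 0.5768.
x_2 = (-1.2493 + 2.8047·0.5768)/3.7353 = 0.0987.
x_1 = (-1.5275 − 0.2182·0.0987 + 2.4004·0.5768)/4.5826 = -0.0359.

x = (-0.0359, 0.0987, 0.5768)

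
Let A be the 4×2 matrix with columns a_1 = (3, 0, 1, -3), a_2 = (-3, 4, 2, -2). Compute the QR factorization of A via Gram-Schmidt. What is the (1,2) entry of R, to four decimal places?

r_{12} = -0.2294

a_1 = (3, 0, 1, -3); ‖a_1‖ = 4.3589, so q_1 = (0.6882, 0.0000, 0.2294, -0.6882).
r_{12} = q_1·a_2 = -0.2294.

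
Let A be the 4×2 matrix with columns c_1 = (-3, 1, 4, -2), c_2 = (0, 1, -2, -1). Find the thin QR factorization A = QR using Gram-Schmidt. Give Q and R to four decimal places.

Q = [[-0.5477, -0.2200], [0.1826, 0.5133], [0.7303, -0.5866], [-0.3651, -0.5866]], R = [[5.4772, -0.9129], [0.0000, 2.2730]]

c_1 = (-3, 1, 4, -2); ‖c_1‖ = 5.4772, so q_1 = (-0.5477, 0.1826, 0.7303, -0.3651).
q_1·c_2 = (-0.5477)·0 + 0.1826·1 + 0.7303·(-2) + (-0.3651)·(-1) = -0.9129.
u_2 = c_2 + 0.9129·q_1 = (-0.5000, 1.1667, -1.3333, -1.3333).
‖u_2‖ = 2.2730, so q_2 = (-0.2200, 0.5133, -0.5866, -0.5866).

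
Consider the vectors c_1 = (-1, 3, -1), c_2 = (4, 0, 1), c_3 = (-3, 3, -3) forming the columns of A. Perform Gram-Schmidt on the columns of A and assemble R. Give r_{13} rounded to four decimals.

c_1 = (-1, 3, -1); ‖c_1‖ = 3.3166, so q_1 = (-0.3015, 0.9045, -0.3015).
r_{13} = q_1·c_3 = 4.5227.

r_{13} = 4.5227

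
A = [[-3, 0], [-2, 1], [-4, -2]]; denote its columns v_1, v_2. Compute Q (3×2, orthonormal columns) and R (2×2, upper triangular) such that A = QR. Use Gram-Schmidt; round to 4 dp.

e_1 = v_1/‖v_1‖ = (-3, -2, -4)/5.3852 = (-0.5571, -0.3714, -0.7428).
r_{12} = e_1·v_2 = 1.1142.
u_2 = v_2 − 1.1142·e_1 = (0.6207, 1.4138, -1.1724).
‖u_2‖ = 1.9387, so e_2 = (0.3202, 0.7292, -0.6047).

Q = [[-0.5571, 0.3202], [-0.3714, 0.7292], [-0.7428, -0.6047]], R = [[5.3852, 1.1142], [0.0000, 1.9387]]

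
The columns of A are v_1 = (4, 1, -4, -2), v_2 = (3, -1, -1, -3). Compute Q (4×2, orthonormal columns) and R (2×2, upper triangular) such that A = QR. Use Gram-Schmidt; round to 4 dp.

v_1 = (4, 1, -4, -2); ‖v_1‖ = 6.0828, so q_1 = (0.6576, 0.1644, -0.6576, -0.3288).
q_1·v_2 = 0.6576·3 + 0.1644·(-1) + (-0.6576)·(-1) + (-0.3288)·(-3) = 3.4524.
u_2 = v_2 − 3.4524·q_1 = (0.7297, -1.5676, 1.2703, -1.8649).
‖u_2‖ = 2.8427, so q_2 = (0.2567, -0.5514, 0.4468, -0.6560).

Q = [[0.6576, 0.2567], [0.1644, -0.5514], [-0.6576, 0.4468], [-0.3288, -0.6560]], R = [[6.0828, 3.4524], [0.0000, 2.8427]]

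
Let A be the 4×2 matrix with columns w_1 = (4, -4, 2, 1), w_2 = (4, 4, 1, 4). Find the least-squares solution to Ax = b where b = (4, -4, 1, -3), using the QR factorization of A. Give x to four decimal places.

x = (0.8920, -0.3337)

w_1 = (4, -4, 2, 1); ‖w_1‖ = 6.0828, so q_1 = (0.6576, -0.6576, 0.3288, 0.1644).
q_1·w_2 = 0.6576·4 + (-0.6576)·4 + 0.3288·1 + 0.1644·4 = 0.9864.
u_2 = w_2 − 0.9864·q_1 = (3.3514, 4.6486, 0.6757, 3.8378).
‖u_2‖ = 6.9302, so q_2 = (0.4836, 0.6708, 0.0975, 0.5538).
Qᵀb = (5.0964, -2.3127).
Back-substitute: x_2 = -2.3127/6.9302 = -0.3337.
x_1 = (5.0964 − 0.9864·(-0.3337))/6.0828 = 0.8920.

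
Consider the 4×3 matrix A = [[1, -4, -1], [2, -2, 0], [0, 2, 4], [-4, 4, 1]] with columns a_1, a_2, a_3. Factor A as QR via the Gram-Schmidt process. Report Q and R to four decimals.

a_1 = (1, 2, 0, -4); ‖a_1‖ = 4.5826, so q_1 = (0.2182, 0.4364, 0.0000, -0.8729).
q_1·a_2 = 0.2182·(-4) + 0.4364·(-2) + 0.0000·2 + (-0.8729)·4 = -5.2372.
u_2 = a_2 + 5.2372·q_1 = (-2.8571, 0.2857, 2.0000, -0.5714).
‖u_2‖ = 3.5456, so q_2 = (-0.8058, 0.0806, 0.5641, -0.1612).
q_1·a_3 = 0.2182·(-1) + 0.4364·0 + 0.0000·4 + (-0.8729)·1 = -1.0911; q_2·a_3 = (-0.8058)·(-1) + 0.0806·0 + 0.5641·4 + (-0.1612)·1 = 2.9010.
u_3 = a_3 + 1.0911·q_1 − 2.9010·q_2 = (1.5758, 0.2424, 2.3636, 0.5152).
‖u_3‖ = 2.8972, so q_3 = (0.5439, 0.0837, 0.8158, 0.1778).

Q = [[0.2182, -0.8058, 0.5439], [0.4364, 0.0806, 0.0837], [0.0000, 0.5641, 0.8158], [-0.8729, -0.1612, 0.1778]], R = [[4.5826, -5.2372, -1.0911], [0.0000, 3.5456, 2.9010], [0.0000, 0.0000, 2.8972]]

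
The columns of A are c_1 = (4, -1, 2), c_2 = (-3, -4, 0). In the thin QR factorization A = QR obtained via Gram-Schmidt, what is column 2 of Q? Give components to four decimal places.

e_1 = c_1/‖c_1‖ = (4, -1, 2)/4.5826 = (0.8729, -0.2182, 0.4364).
r_{12} = e_1·c_2 = -1.7457.
u_2 = c_2 + 1.7457·e_1 = (-1.4762, -4.3810, 0.7619).
‖u_2‖ = 4.6853, so e_2 = (-0.3151, -0.9350, 0.1626).

e_2 = (-0.3151, -0.9350, 0.1626)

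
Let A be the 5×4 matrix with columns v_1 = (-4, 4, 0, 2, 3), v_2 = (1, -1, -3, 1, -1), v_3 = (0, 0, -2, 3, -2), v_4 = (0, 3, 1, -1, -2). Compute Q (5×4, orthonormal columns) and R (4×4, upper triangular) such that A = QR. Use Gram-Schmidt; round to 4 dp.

v_1 = (-4, 4, 0, 2, 3); ‖v_1‖ = 6.7082, so e_1 = (-0.5963, 0.5963, 0.0000, 0.2981, 0.4472).
e_1·v_2 = (-0.5963)·1 + 0.5963·(-1) + 0.0000·(-3) + 0.2981·1 + 0.4472·(-1) = -1.3416.
u_2 = v_2 + 1.3416·e_1 = (0.2000, -0.2000, -3.0000, 1.4000, -0.4000).
‖u_2‖ = 3.3466, so e_2 = (0.0598, -0.0598, -0.8964, 0.4183, -0.1195).
e_1·v_3 = (-0.5963)·0 + 0.5963·0 + 0.0000·(-2) + 0.2981·3 + 0.4472·(-2) = 0.0000; e_2·v_3 = 0.0598·0 + (-0.0598)·0 + (-0.8964)·(-2) + 0.4183·3 + (-0.1195)·(-2) = 3.2869.
u_3 = v_3 − 0.0000·e_1 − 3.2869·e_2 = (-0.1964, 0.1964, 0.9464, 1.6250, -1.6071).
‖u_3‖ = 2.4893, so e_3 = (-0.0789, 0.0789, 0.3802, 0.6528, -0.6456).
e_1·v_4 = (-0.5963)·0 + 0.5963·3 + 0.0000·1 + 0.2981·(-1) + 0.4472·(-2) = 0.5963; e_2·v_4 = 0.0598·0 + (-0.0598)·3 + (-0.8964)·1 + 0.4183·(-1) + (-0.1195)·(-2) = -1.2550; e_3·v_4 = (-0.0789)·0 + 0.0789·3 + 0.3802·1 + 0.6528·(-1) + (-0.6456)·(-2) = 1.2554.
u_4 = v_4 − 0.5963·e_1 + 1.2550·e_2 − 1.2554·e_3 = (0.5296, 2.4704, -0.6023, -1.4723, -1.6061).
‖u_4‖ = 3.3902, so e_4 = (0.1562, 0.7287, -0.1777, -0.4343, -0.4738).

Q = [[-0.5963, 0.0598, -0.0789, 0.1562], [0.5963, -0.0598, 0.0789, 0.7287], [0.0000, -0.8964, 0.3802, -0.1777], [0.2981, 0.4183, 0.6528, -0.4343], [0.4472, -0.1195, -0.6456, -0.4738]], R = [[6.7082, -1.3416, 0.0000, 0.5963], [0.0000, 3.3466, 3.2869, -1.2550], [0.0000, 0.0000, 2.4893, 1.2554], [0.0000, 0.0000, 0.0000, 3.3902]]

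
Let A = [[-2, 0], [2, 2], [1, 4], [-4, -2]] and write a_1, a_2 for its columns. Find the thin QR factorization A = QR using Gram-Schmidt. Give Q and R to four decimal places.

Q = [[-0.4000, 0.3451], [0.4000, 0.1941], [0.2000, 0.9058], [-0.8000, 0.1510]], R = [[5.0000, 3.2000], [0.0000, 3.7094]]

a_1 = (-2, 2, 1, -4); ‖a_1‖ = 5.0000, so e_1 = (-0.4000, 0.4000, 0.2000, -0.8000).
e_1·a_2 = (-0.4000)·0 + 0.4000·2 + 0.2000·4 + (-0.8000)·(-2) = 3.2000.
u_2 = a_2 − 3.2000·e_1 = (1.2800, 0.7200, 3.3600, 0.5600).
‖u_2‖ = 3.7094, so e_2 = (0.3451, 0.1941, 0.9058, 0.1510).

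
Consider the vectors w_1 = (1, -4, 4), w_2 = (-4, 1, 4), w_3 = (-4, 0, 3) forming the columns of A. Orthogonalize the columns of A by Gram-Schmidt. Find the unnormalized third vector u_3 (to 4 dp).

u_3 = (-0.6829, -0.6829, -0.5122)

w_1 = (1, -4, 4); ‖w_1‖ = 5.7446, so q_1 = (0.1741, -0.6963, 0.6963).
q_1·w_2 = 0.1741·(-4) + (-0.6963)·1 + 0.6963·4 = 1.3926.
u_2 = w_2 − 1.3926·q_1 = (-4.2424, 1.9697, 3.0303).
‖u_2‖ = 5.5732, so q_2 = (-0.7612, 0.3534, 0.5437).
q_1·w_3 = 0.1741·(-4) + (-0.6963)·0 + 0.6963·3 = 1.3926; q_2·w_3 = (-0.7612)·(-4) + 0.3534·0 + 0.5437·3 = 4.6761.
u_3 = w_3 − 1.3926·q_1 − 4.6761·q_2 = (-0.6829, -0.6829, -0.5122).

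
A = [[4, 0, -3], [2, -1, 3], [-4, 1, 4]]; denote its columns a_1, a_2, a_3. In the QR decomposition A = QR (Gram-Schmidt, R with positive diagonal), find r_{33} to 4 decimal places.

r_{33} = 3.6667

a_1 = (4, 2, -4); ‖a_1‖ = 6.0000, so q_1 = (0.6667, 0.3333, -0.6667).
q_1·a_2 = 0.6667·0 + 0.3333·(-1) + (-0.6667)·1 = -1.0000.
u_2 = a_2 + 1.0000·q_1 = (0.6667, -0.6667, 0.3333).
‖u_2‖ = 1.0000, so q_2 = (0.6667, -0.6667, 0.3333).
q_1·a_3 = 0.6667·(-3) + 0.3333·3 + (-0.6667)·4 = -3.6667; q_2·a_3 = 0.6667·(-3) + (-0.6667)·3 + 0.3333·4 = -2.6667.
u_3 = a_3 + 3.6667·q_1 + 2.6667·q_2 = (1.2222, 2.4444, 2.4444).
r_{33} = ‖u_3‖ = 3.6667.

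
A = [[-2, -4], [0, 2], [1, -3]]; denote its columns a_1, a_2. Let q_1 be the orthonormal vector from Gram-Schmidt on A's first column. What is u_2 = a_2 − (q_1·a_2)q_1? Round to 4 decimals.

u_2 = (-2.0000, 2.0000, -4.0000)

a_1 = (-2, 0, 1); ‖a_1‖ = 2.2361, so q_1 = (-0.8944, 0.0000, 0.4472).
q_1·a_2 = (-0.8944)·(-4) + 0.0000·2 + 0.4472·(-3) = 2.2361.
u_2 = a_2 − 2.2361·q_1 = (-2.0000, 2.0000, -4.0000).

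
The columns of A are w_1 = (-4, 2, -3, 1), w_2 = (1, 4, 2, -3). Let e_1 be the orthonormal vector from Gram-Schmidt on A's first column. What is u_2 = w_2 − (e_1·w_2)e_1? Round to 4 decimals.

u_2 = (0.3333, 4.3333, 1.5000, -2.8333)

e_1 = w_1/‖w_1‖ = (-4, 2, -3, 1)/5.4772 = (-0.7303, 0.3651, -0.5477, 0.1826).
r_{12} = e_1·w_2 = -0.9129.
u_2 = w_2 + 0.9129·e_1 = (0.3333, 4.3333, 1.5000, -2.8333).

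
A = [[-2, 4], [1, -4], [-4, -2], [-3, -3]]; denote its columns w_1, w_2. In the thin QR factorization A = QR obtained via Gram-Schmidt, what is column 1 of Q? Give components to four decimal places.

e_1 = (-0.3651, 0.1826, -0.7303, -0.5477)

w_1 = (-2, 1, -4, -3); ‖w_1‖ = 5.4772, so e_1 = (-0.3651, 0.1826, -0.7303, -0.5477).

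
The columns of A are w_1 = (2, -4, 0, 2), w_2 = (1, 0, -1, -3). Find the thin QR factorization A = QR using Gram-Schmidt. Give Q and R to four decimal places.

w_1 = (2, -4, 0, 2); ‖w_1‖ = 4.8990, so e_1 = (0.4082, -0.8165, 0.0000, 0.4082).
e_1·w_2 = 0.4082·1 + (-0.8165)·0 + 0.0000·(-1) + 0.4082·(-3) = -0.8165.
u_2 = w_2 + 0.8165·e_1 = (1.3333, -0.6667, -1.0000, -2.6667).
‖u_2‖ = 3.2146, so e_2 = (0.4148, -0.2074, -0.3111, -0.8296).

Q = [[0.4082, 0.4148], [-0.8165, -0.2074], [0.0000, -0.3111], [0.4082, -0.8296]], R = [[4.8990, -0.8165], [0.0000, 3.2146]]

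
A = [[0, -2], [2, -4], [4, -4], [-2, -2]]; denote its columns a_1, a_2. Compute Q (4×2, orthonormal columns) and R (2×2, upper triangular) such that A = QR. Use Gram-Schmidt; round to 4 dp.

e_1 = a_1/‖a_1‖ = (0, 2, 4, -2)/4.8990 = (0.0000, 0.4082, 0.8165, -0.4082).
r_{12} = e_1·a_2 = -4.0825.
u_2 = a_2 + 4.0825·e_1 = (-2.0000, -2.3333, -0.6667, -3.6667).
‖u_2‖ = 4.8305, so e_2 = (-0.4140, -0.4830, -0.1380, -0.7591).

Q = [[0.0000, -0.4140], [0.4082, -0.4830], [0.8165, -0.1380], [-0.4082, -0.7591]], R = [[4.8990, -4.0825], [0.0000, 4.8305]]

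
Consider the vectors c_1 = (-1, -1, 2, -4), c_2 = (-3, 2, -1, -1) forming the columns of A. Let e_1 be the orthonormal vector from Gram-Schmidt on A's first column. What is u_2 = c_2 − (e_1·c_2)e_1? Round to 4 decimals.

u_2 = (-2.8636, 2.1364, -1.2727, -0.4545)

c_1 = (-1, -1, 2, -4); ‖c_1‖ = 4.6904, so e_1 = (-0.2132, -0.2132, 0.4264, -0.8528).
e_1·c_2 = (-0.2132)·(-3) + (-0.2132)·2 + 0.4264·(-1) + (-0.8528)·(-1) = 0.6396.
u_2 = c_2 − 0.6396·e_1 = (-2.8636, 2.1364, -1.2727, -0.4545).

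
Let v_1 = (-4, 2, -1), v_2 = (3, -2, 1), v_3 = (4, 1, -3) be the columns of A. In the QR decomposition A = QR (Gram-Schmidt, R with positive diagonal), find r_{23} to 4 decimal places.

r_{23} = -3.9036

q_1 = v_1/‖v_1‖ = (-4, 2, -1)/4.5826 = (-0.8729, 0.4364, -0.2182).
r_{12} = q_1·v_2 = -3.7097.
u_2 = v_2 + 3.7097·q_1 = (-0.2381, -0.3810, 0.1905).
‖u_2‖ = 0.4880, so q_2 = (-0.4880, -0.7807, 0.3904).
r_{23} = q_2·v_3 = -3.9036.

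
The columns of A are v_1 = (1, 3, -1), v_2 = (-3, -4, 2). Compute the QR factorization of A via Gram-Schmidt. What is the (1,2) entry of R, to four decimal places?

r_{12} = -5.1257

q_1 = v_1/‖v_1‖ = (1, 3, -1)/3.3166 = (0.3015, 0.9045, -0.3015).
r_{12} = q_1·v_2 = -5.1257.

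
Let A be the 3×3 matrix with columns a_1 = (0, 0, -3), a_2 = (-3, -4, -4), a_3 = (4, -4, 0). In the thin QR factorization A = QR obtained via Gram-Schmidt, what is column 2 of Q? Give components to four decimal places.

a_1 = (0, 0, -3); ‖a_1‖ = 3.0000, so e_1 = (0.0000, 0.0000, -1.0000).
e_1·a_2 = 0.0000·(-3) + 0.0000·(-4) + (-1.0000)·(-4) = 4.0000.
u_2 = a_2 − 4.0000·e_1 = (-3.0000, -4.0000, 0.0000).
‖u_2‖ = 5.0000, so e_2 = (-0.6000, -0.8000, 0.0000).

e_2 = (-0.6000, -0.8000, 0.0000)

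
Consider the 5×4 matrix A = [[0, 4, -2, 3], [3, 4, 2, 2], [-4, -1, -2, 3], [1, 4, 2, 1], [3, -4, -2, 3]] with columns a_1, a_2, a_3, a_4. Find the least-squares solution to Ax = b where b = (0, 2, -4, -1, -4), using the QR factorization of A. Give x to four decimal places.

a_1 = (0, 3, -4, 1, 3); ‖a_1‖ = 5.9161, so e_1 = (0.0000, 0.5071, -0.6761, 0.1690, 0.5071).
e_1·a_2 = 0.0000·4 + 0.5071·4 + (-0.6761)·(-1) + 0.1690·4 + 0.5071·(-4) = 1.3522.
u_2 = a_2 − 1.3522·e_1 = (4.0000, 3.3143, -0.0857, 3.7714, -4.6857).
‖u_2‖ = 7.9480, so e_2 = (0.5033, 0.4170, -0.0108, 0.4745, -0.5895).
e_1·a_3 = 0.0000·(-2) + 0.5071·2 + (-0.6761)·(-2) + 0.1690·2 + 0.5071·(-2) = 1.6903; e_2·a_3 = 0.5033·(-2) + 0.4170·2 + (-0.0108)·(-2) + 0.4745·2 + (-0.5895)·(-2) = 1.9771.
u_3 = a_3 − 1.6903·e_1 − 1.9771·e_2 = (-2.9950, 0.3184, -0.8358, 0.7761, -1.6915).
‖u_3‖ = 3.6378, so e_3 = (-0.8233, 0.0875, -0.2298, 0.2133, -0.4650).
e_1·a_4 = 0.0000·3 + 0.5071·2 + (-0.6761)·3 + 0.1690·1 + 0.5071·3 = 0.6761; e_2·a_4 = 0.5033·3 + 0.4170·2 + (-0.0108)·3 + 0.4745·1 + (-0.5895)·3 = 1.0173; e_3·a_4 = (-0.8233)·3 + 0.0875·2 + (-0.2298)·3 + 0.2133·1 + (-0.4650)·3 = -4.1657.
u_4 = a_4 − 0.6761·e_1 − 1.0173·e_2 + 4.1657·e_3 = (-0.9416, 1.5975, 2.5110, 1.2917, 1.3199).
‖u_4‖ = 3.6269, so e_4 = (-0.2596, 0.4405, 0.6923, 0.3561, 0.3639).
Qᵀb = (1.5213, 2.7608, 2.7407, -3.7002).
Back-substitute: x_4 = -3.7002/3.6269 = -1.0202.
x_3 = (2.7407 + 4.1657·(-1.0202))/3.6378 = -0.4149.
x_2 = (2.7608 − 1.9771·(-0.4149) − 1.0173·(-1.0202))/7.9480 = 0.5811.
x_1 = (1.5213 − 1.3522·0.5811 − 1.6903·(-0.4149) − 0.6761·(-1.0202))/5.9161 = 0.3594.

x = (0.3594, 0.5811, -0.4149, -1.0202)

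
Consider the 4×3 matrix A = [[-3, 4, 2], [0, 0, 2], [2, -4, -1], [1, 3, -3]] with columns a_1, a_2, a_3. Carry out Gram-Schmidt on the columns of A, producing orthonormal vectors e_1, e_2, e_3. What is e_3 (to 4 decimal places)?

e_1 = a_1/‖a_1‖ = (-3, 0, 2, 1)/3.7417 = (-0.8018, 0.0000, 0.5345, 0.2673).
r_{12} = e_1·a_2 = -4.5434.
u_2 = a_2 + 4.5434·e_1 = (0.3571, 0.0000, -1.5714, 4.2143).
‖u_2‖ = 4.5119, so e_2 = (0.0792, 0.0000, -0.3483, 0.9340).
r_{13} = e_1·a_3 = -2.9399; r_{23} = e_2·a_3 = -2.2955.
u_3 = a_3 + 2.9399·e_1 + 2.2955·e_2 = (-0.1754, 2.0000, -0.2281, -0.0702).
‖u_3‖ = 2.0218, so e_3 = (-0.0868, 0.9892, -0.1128, -0.0347).

e_3 = (-0.0868, 0.9892, -0.1128, -0.0347)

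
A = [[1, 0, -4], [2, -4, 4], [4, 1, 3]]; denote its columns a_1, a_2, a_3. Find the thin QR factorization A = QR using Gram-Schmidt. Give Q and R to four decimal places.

a_1 = (1, 2, 4); ‖a_1‖ = 4.5826, so q_1 = (0.2182, 0.4364, 0.8729).
q_1·a_2 = 0.2182·0 + 0.4364·(-4) + 0.8729·1 = -0.8729.
u_2 = a_2 + 0.8729·q_1 = (0.1905, -3.6190, 1.7619).
‖u_2‖ = 4.0297, so q_2 = (0.0473, -0.8981, 0.4372).
q_1·a_3 = 0.2182·(-4) + 0.4364·4 + 0.8729·3 = 3.4915; q_2·a_3 = 0.0473·(-4) + (-0.8981)·4 + 0.4372·3 = -2.4698.
u_3 = a_3 − 3.4915·q_1 + 2.4698·q_2 = (-4.6452, 0.2581, 1.0323).
‖u_3‖ = 4.7655, so q_3 = (-0.9748, 0.0542, 0.2166).

Q = [[0.2182, 0.0473, -0.9748], [0.4364, -0.8981, 0.0542], [0.8729, 0.4372, 0.2166]], R = [[4.5826, -0.8729, 3.4915], [0.0000, 4.0297, -2.4698], [0.0000, 0.0000, 4.7655]]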